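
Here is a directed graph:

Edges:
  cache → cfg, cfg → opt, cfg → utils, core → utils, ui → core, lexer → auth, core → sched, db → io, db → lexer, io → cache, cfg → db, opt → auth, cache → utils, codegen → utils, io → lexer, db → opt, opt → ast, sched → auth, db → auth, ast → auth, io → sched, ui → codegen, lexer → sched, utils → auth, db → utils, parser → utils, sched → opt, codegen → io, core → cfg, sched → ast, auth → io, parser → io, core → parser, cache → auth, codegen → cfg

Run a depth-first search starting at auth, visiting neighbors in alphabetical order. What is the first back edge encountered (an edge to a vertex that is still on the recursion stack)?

cache->auth

DFS from auth (visiting neighbors in alphabetical order); mark gray on enter, black on exit:
auth gray
  io gray
    cache gray
      cache→auth: auth is gray → back edge
First back edge: cache → auth.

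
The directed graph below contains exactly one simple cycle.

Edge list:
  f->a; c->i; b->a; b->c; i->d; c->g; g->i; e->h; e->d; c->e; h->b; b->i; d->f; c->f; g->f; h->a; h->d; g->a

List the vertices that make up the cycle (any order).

DFS with gray/black marking from b:
b gray
  c gray
    g gray
      f gray
        a gray
        a black
      f black
      i gray
        d gray
          d→f: f black — skip
        d black
      i black
      g→a: a black — skip
    g black
    e gray
      h gray
        h→b: b is gray → back edge
Back edge closes the cycle b → c → e → h → b; its vertices are {b, c, e, h}.

b, c, e, h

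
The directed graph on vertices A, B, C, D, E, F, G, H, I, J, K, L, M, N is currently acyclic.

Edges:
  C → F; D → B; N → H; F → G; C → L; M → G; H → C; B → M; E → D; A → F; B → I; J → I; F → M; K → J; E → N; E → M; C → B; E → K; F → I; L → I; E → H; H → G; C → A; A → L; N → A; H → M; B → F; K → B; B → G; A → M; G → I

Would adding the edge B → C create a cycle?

Adding B→C creates a cycle iff C can already reach B.
Path from C: C → B.
So C → … → B → C is a cycle.

Yes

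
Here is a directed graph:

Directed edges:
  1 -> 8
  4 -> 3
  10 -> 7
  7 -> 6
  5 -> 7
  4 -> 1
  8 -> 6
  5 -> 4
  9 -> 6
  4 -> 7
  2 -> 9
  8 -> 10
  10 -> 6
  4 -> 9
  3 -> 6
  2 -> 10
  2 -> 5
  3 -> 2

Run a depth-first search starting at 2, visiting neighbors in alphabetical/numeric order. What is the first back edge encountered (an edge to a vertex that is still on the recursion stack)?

3→2

DFS from 2 (visiting neighbors in alphabetical/numeric order); mark gray on enter, black on exit:
2 gray
  5 gray
    4 gray
      1 gray
        8 gray
          6 gray
          6 black
          10 gray
            10→6: 6 black — skip
            7 gray
              7→6: 6 black — skip
            7 black
          10 black
        8 black
      1 black
      3 gray
        3→2: 2 is gray → back edge
First back edge: 3 → 2.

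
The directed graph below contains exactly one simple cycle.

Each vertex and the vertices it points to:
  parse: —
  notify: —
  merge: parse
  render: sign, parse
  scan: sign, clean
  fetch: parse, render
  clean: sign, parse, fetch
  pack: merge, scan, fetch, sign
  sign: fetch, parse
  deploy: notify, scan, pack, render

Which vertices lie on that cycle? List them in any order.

sign, fetch, render

DFS with gray/black marking from fetch:
fetch gray
  parse gray
  parse black
  render gray
    sign gray
      sign→fetch: fetch is gray → back edge
Back edge closes the cycle fetch → render → sign → fetch; its vertices are {sign, fetch, render}.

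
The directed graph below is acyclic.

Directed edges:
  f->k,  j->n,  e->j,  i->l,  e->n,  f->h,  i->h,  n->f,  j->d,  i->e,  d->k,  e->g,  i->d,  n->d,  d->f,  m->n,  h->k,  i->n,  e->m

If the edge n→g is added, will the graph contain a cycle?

No

Adding n→g creates a cycle iff g can already reach n.
Explore from g: no path reaches n. The graph stays acyclic.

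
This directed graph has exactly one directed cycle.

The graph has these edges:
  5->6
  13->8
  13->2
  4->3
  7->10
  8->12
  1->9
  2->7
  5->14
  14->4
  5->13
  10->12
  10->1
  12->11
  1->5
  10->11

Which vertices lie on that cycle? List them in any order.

1, 2, 5, 7, 10, 13

DFS with gray/black marking from 1:
1 gray
  9 gray
  9 black
  5 gray
    14 gray
      4 gray
        3 gray
        3 black
      4 black
    14 black
    13 gray
      2 gray
        7 gray
          10 gray
            10→1: 1 is gray → back edge
Back edge closes the cycle 1 → 5 → 13 → 2 → 7 → 10 → 1; its vertices are {1, 2, 5, 7, 10, 13}.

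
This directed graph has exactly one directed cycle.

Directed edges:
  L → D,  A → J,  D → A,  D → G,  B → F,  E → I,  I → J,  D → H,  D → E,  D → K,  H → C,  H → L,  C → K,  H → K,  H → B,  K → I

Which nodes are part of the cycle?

DFS with gray/black marking from D:
D gray
  A gray
    J gray
    J black
  A black
  E gray
    I gray
      I→J: J black — skip
    I black
  E black
  K gray
    K→I: I black — skip
  K black
  H gray
    B gray
      F gray
      F black
    B black
    C gray
      C→K: K black — skip
    C black
    L gray
      L→D: D is gray → back edge
Back edge closes the cycle D → H → L → D; its vertices are {D, H, L}.

D, H, L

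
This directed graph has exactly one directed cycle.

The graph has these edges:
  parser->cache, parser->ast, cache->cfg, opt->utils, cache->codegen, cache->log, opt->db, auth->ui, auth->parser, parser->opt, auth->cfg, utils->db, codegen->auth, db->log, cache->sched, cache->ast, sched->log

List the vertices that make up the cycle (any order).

auth, cache, parser, codegen

DFS with gray/black marking from parser:
parser gray
  cache gray
    ast gray
    ast black
    sched gray
      log gray
      log black
    sched black
    cache→log: log black — skip
    codegen gray
      auth gray
        ui gray
        ui black
        auth→parser: parser is gray → back edge
Back edge closes the cycle parser → cache → codegen → auth → parser; its vertices are {auth, cache, parser, codegen}.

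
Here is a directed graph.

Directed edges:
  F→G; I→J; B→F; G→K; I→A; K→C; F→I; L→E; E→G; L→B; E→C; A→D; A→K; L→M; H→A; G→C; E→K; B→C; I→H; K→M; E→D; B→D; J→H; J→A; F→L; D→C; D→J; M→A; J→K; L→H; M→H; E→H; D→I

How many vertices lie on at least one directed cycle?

10

A vertex is on a directed cycle iff it belongs to a strongly connected component of size ≥ 2 (or has a self-loop).
The vertices on cycles are {A, B, D, F, H, I, J, K, L, M} — 10 in total.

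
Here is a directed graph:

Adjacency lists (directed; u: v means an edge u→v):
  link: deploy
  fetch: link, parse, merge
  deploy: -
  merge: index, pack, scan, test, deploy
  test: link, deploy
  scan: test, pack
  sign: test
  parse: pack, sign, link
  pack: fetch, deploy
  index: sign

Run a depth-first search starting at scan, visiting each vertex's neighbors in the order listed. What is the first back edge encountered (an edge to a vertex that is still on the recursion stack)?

parse→pack

DFS from scan (visiting each vertex's neighbors in the order listed); mark gray on enter, black on exit:
scan gray
  test gray
    link gray
      deploy gray
      deploy black
    link black
    test→deploy: deploy black — skip
  test black
  pack gray
    fetch gray
      fetch→link: link black — skip
      parse gray
        parse→pack: pack is gray → back edge
First back edge: parse → pack.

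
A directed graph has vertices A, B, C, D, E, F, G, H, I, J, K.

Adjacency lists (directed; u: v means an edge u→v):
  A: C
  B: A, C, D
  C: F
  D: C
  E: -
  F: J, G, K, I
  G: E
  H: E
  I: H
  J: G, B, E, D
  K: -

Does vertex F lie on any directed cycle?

Yes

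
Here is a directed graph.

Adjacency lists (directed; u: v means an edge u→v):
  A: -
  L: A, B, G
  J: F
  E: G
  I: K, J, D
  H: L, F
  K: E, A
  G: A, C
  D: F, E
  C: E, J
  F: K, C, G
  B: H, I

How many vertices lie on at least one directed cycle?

9

A vertex is on a directed cycle iff it belongs to a strongly connected component of size ≥ 2 (or has a self-loop).
The vertices on cycles are {B, C, E, F, G, H, J, K, L} — 9 in total.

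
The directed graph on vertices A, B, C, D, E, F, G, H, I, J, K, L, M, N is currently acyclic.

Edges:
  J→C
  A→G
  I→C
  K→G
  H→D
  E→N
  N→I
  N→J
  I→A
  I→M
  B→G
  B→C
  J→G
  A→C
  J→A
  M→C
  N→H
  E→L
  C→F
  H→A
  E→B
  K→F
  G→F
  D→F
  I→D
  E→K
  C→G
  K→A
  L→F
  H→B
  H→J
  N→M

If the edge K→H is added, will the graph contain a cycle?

Adding K→H creates a cycle iff H can already reach K.
Explore from H: no path reaches K. The graph stays acyclic.

No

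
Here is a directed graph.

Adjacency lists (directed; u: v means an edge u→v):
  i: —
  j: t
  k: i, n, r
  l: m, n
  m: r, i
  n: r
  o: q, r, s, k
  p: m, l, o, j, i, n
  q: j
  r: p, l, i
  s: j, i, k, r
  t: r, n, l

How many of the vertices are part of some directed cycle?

A vertex is on a directed cycle iff it belongs to a strongly connected component of size ≥ 2 (or has a self-loop).
The vertices on cycles are {j, k, l, m, n, o, p, q, r, s, t} — 11 in total.

11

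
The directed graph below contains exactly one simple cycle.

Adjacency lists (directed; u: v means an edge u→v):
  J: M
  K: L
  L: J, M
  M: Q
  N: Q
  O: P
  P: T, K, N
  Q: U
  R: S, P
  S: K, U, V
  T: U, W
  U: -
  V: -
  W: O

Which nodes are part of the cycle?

DFS with gray/black marking from P:
P gray
  T gray
    U gray
    U black
    W gray
      O gray
        O→P: P is gray → back edge
Back edge closes the cycle P → T → W → O → P; its vertices are {O, P, T, W}.

O, P, T, W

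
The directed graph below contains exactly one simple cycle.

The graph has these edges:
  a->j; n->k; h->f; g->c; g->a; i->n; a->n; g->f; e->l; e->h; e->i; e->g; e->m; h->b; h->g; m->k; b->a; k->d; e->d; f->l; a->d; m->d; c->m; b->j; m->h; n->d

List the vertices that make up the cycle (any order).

c, g, h, m

DFS with gray/black marking from m:
m gray
  h gray
    b gray
      j gray
      j black
      a gray
        a→j: j black — skip
        n gray
          k gray
            d gray
            d black
          k black
          n→d: d black — skip
        n black
        a→d: d black — skip
      a black
    b black
    g gray
      g→a: a black — skip
      f gray
        l gray
        l black
      f black
      c gray
        c→m: m is gray → back edge
Back edge closes the cycle m → h → g → c → m; its vertices are {c, g, h, m}.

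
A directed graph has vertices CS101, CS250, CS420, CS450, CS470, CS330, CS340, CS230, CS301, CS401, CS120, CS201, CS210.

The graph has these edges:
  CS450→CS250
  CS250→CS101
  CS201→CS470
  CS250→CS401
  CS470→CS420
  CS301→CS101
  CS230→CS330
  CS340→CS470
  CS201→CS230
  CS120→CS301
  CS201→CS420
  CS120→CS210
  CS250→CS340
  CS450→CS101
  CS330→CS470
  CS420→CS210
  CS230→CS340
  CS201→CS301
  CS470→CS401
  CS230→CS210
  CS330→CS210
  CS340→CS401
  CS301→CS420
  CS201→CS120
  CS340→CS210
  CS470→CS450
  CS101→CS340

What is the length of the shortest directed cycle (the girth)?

4

For each vertex v, BFS finds the shortest path from v back to v.
The shortest such closed walk is CS340 → CS470 → CS450 → CS250 → CS340, length 4.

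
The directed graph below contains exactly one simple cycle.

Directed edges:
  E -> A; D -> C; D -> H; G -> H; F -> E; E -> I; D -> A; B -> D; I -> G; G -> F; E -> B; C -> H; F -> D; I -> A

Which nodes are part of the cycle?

E, F, G, I

DFS with gray/black marking from F:
F gray
  D gray
    H gray
    H black
    C gray
      C→H: H black — skip
    C black
    A gray
    A black
  D black
  E gray
    B gray
      B→D: D black — skip
    B black
    E→A: A black — skip
    I gray
      I→A: A black — skip
      G gray
        G→H: H black — skip
        G→F: F is gray → back edge
Back edge closes the cycle F → E → I → G → F; its vertices are {E, F, G, I}.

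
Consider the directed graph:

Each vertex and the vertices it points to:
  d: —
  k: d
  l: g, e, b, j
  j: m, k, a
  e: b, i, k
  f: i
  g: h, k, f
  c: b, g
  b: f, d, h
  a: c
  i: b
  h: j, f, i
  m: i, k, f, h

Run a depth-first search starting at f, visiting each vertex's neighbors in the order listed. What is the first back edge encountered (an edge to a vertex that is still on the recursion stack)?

b→f

DFS from f (visiting each vertex's neighbors in the order listed); mark gray on enter, black on exit:
f gray
  i gray
    b gray
      b→f: f is gray → back edge
First back edge: b → f.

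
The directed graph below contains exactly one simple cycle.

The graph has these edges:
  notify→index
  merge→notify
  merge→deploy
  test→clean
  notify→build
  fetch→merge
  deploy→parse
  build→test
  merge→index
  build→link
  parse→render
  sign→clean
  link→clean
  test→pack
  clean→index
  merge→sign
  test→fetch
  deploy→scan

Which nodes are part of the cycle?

DFS with gray/black marking from merge:
merge gray
  sign gray
    clean gray
      index gray
      index black
    clean black
  sign black
  deploy gray
    scan gray
    scan black
    parse gray
      render gray
      render black
    parse black
  deploy black
  merge→index: index black — skip
  notify gray
    notify→index: index black — skip
    build gray
      link gray
        link→clean: clean black — skip
      link black
      test gray
        test→clean: clean black — skip
        fetch gray
          fetch→merge: merge is gray → back edge
Back edge closes the cycle merge → notify → build → test → fetch → merge; its vertices are {test, build, fetch, merge, notify}.

test, build, fetch, merge, notify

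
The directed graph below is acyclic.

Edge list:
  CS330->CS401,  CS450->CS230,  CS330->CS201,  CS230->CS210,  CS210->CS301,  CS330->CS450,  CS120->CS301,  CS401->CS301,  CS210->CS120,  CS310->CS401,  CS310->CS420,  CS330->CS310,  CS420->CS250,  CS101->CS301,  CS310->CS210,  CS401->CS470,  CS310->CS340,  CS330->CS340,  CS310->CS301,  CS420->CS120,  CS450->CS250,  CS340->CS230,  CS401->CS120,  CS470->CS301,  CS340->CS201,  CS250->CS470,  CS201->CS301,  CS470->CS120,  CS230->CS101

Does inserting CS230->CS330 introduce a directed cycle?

Yes

Adding CS230→CS330 creates a cycle iff CS330 can already reach CS230.
Path from CS330: CS330 → CS450 → CS230.
So CS330 → … → CS230 → CS330 is a cycle.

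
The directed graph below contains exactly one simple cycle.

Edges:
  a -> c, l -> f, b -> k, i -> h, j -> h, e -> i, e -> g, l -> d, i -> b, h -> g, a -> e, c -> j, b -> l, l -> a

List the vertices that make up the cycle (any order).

a, b, e, i, l

DFS with gray/black marking from b:
b gray
  l gray
    d gray
    d black
    f gray
    f black
    a gray
      e gray
        g gray
        g black
        i gray
          h gray
            h→g: g black — skip
          h black
          i→b: b is gray → back edge
Back edge closes the cycle b → l → a → e → i → b; its vertices are {a, b, e, i, l}.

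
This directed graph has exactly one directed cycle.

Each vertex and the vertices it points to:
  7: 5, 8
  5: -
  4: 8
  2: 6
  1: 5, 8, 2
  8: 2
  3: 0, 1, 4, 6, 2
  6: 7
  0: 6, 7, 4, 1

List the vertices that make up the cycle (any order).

DFS with gray/black marking from 6:
6 gray
  7 gray
    5 gray
    5 black
    8 gray
      2 gray
        2→6: 6 is gray → back edge
Back edge closes the cycle 6 → 7 → 8 → 2 → 6; its vertices are {2, 6, 7, 8}.

2, 6, 7, 8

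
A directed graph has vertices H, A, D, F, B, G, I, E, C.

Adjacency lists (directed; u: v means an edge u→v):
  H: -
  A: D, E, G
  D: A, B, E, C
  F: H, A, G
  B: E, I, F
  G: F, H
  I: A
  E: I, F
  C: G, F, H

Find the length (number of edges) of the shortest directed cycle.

For each vertex v, BFS finds the shortest path from v back to v.
The shortest such closed walk is D → A → D, length 2.

2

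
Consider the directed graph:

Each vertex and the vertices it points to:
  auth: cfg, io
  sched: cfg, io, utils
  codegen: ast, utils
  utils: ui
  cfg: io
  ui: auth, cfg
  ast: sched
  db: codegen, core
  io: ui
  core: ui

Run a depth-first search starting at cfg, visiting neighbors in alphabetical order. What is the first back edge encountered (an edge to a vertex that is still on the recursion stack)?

auth→cfg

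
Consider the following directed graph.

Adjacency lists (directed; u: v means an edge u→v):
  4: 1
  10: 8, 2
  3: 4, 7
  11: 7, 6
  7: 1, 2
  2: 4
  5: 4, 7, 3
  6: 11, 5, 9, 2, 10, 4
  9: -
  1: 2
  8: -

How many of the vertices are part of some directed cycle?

5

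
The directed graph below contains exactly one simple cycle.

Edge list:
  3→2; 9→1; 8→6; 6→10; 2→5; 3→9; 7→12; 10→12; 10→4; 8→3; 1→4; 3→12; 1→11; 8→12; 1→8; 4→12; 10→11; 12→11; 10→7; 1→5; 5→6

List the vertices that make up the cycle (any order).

1, 3, 8, 9

DFS with gray/black marking from 1:
1 gray
  11 gray
  11 black
  4 gray
    12 gray
      12→11: 11 black — skip
    12 black
  4 black
  8 gray
    3 gray
      9 gray
        9→1: 1 is gray → back edge
Back edge closes the cycle 1 → 8 → 3 → 9 → 1; its vertices are {1, 3, 8, 9}.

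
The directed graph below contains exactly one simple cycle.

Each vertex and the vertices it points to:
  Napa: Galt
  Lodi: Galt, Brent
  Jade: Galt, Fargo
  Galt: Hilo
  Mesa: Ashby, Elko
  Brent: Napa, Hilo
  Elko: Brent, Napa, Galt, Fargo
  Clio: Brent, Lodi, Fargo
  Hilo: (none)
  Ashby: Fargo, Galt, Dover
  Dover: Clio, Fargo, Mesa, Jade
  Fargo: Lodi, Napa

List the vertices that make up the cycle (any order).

Mesa, Ashby, Dover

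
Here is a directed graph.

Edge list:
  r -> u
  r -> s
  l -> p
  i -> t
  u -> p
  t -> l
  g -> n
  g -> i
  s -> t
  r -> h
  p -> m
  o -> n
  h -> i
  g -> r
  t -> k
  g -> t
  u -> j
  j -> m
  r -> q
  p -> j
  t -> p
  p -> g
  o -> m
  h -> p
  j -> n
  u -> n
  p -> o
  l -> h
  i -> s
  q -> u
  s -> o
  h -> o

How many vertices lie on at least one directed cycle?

10

A vertex is on a directed cycle iff it belongs to a strongly connected component of size ≥ 2 (or has a self-loop).
The vertices on cycles are {g, h, i, l, p, q, r, s, t, u} — 10 in total.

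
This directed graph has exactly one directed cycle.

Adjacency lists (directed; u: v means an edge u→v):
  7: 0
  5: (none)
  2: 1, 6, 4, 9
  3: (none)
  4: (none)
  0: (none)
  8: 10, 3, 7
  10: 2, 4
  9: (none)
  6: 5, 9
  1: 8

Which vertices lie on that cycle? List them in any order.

DFS with gray/black marking from 8:
8 gray
  10 gray
    2 gray
      1 gray
        1→8: 8 is gray → back edge
Back edge closes the cycle 8 → 10 → 2 → 1 → 8; its vertices are {1, 2, 8, 10}.

1, 2, 8, 10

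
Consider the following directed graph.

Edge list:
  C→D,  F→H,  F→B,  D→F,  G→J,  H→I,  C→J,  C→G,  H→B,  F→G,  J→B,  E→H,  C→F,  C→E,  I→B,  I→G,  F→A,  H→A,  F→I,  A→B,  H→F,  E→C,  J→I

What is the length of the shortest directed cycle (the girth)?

2

For each vertex v, BFS finds the shortest path from v back to v.
The shortest such closed walk is E → C → E, length 2.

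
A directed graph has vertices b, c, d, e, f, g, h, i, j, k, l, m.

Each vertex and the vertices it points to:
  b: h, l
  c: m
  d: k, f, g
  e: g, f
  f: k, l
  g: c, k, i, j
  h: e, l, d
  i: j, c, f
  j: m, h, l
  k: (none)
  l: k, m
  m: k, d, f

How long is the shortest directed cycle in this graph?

3

For each vertex v, BFS finds the shortest path from v back to v.
The shortest such closed walk is l → m → f → l, length 3.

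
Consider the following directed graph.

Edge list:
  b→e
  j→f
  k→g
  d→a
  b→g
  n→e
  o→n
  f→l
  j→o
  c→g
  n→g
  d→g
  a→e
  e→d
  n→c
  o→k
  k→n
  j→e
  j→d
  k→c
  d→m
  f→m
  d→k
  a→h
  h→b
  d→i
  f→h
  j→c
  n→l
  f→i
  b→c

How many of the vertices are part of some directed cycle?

A vertex is on a directed cycle iff it belongs to a strongly connected component of size ≥ 2 (or has a self-loop).
The vertices on cycles are {a, b, d, e, h, k, n} — 7 in total.

7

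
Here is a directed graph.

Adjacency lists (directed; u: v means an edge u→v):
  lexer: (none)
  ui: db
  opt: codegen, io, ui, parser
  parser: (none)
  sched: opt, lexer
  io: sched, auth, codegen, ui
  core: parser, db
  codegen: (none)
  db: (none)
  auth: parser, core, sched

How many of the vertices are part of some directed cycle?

A vertex is on a directed cycle iff it belongs to a strongly connected component of size ≥ 2 (or has a self-loop).
The vertices on cycles are {io, opt, auth, sched} — 4 in total.

4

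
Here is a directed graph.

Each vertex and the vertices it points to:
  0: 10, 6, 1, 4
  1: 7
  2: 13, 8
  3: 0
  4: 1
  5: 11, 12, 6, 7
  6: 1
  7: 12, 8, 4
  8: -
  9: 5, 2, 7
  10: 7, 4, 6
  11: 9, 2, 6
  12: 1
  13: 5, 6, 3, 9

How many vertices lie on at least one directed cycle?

A vertex is on a directed cycle iff it belongs to a strongly connected component of size ≥ 2 (or has a self-loop).
The vertices on cycles are {1, 2, 4, 5, 7, 9, 11, 12, 13} — 9 in total.

9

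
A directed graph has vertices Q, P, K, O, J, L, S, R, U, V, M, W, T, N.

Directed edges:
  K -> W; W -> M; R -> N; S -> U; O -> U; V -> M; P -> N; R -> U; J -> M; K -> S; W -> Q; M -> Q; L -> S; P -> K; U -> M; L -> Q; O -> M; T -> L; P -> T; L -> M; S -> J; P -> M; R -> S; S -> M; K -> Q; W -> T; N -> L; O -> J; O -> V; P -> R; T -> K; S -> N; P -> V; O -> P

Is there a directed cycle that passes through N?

Yes

N is on a cycle iff N can reach itself via ≥1 edge.
N → L → S → N — yes.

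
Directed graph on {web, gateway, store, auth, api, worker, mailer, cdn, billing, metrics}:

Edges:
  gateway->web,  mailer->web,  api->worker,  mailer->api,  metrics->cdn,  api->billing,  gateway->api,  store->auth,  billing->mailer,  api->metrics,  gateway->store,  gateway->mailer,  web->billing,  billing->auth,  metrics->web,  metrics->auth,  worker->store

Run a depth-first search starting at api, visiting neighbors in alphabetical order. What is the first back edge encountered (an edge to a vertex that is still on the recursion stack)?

mailer->api

DFS from api (visiting neighbors in alphabetical order); mark gray on enter, black on exit:
api gray
  billing gray
    auth gray
    auth black
    mailer gray
      mailer→api: api is gray → back edge
First back edge: mailer → api.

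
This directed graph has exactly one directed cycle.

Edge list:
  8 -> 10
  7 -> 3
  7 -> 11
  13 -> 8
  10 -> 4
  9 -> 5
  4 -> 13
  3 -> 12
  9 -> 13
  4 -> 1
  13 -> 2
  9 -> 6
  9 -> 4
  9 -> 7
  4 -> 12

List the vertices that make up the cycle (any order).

4, 8, 10, 13

DFS with gray/black marking from 13:
13 gray
  8 gray
    10 gray
      4 gray
        1 gray
        1 black
        12 gray
        12 black
        4→13: 13 is gray → back edge
Back edge closes the cycle 13 → 8 → 10 → 4 → 13; its vertices are {4, 8, 10, 13}.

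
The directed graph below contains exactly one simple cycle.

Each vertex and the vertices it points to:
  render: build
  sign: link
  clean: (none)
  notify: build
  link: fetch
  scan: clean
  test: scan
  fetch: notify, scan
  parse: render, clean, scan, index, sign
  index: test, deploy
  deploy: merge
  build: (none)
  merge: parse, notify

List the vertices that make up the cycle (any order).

DFS with gray/black marking from merge:
merge gray
  parse gray
    render gray
      build gray
      build black
    render black
    clean gray
    clean black
    scan gray
      scan→clean: clean black — skip
    scan black
    index gray
      test gray
        test→scan: scan black — skip
      test black
      deploy gray
        deploy→merge: merge is gray → back edge
Back edge closes the cycle merge → parse → index → deploy → merge; its vertices are {index, merge, parse, deploy}.

index, merge, parse, deploy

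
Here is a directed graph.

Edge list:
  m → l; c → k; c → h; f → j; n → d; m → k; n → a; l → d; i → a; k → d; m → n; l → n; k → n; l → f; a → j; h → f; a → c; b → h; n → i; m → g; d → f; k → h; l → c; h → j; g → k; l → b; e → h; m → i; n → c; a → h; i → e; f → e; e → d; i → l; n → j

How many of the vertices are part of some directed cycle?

10

A vertex is on a directed cycle iff it belongs to a strongly connected component of size ≥ 2 (or has a self-loop).
The vertices on cycles are {a, c, d, e, f, h, i, k, l, n} — 10 in total.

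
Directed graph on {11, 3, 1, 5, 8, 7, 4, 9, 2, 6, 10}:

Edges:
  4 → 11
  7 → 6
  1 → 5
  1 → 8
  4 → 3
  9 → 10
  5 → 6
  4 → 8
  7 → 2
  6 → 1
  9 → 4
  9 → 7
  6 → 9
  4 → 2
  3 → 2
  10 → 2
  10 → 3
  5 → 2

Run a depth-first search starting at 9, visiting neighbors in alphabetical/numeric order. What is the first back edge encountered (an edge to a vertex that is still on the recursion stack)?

DFS from 9 (visiting neighbors in alphabetical/numeric order); mark gray on enter, black on exit:
9 gray
  4 gray
    2 gray
    2 black
    3 gray
      3→2: 2 black — skip
    3 black
    8 gray
    8 black
    11 gray
    11 black
  4 black
  7 gray
    7→2: 2 black — skip
    6 gray
      1 gray
        5 gray
          5→2: 2 black — skip
          5→6: 6 is gray → back edge
First back edge: 5 → 6.

5→6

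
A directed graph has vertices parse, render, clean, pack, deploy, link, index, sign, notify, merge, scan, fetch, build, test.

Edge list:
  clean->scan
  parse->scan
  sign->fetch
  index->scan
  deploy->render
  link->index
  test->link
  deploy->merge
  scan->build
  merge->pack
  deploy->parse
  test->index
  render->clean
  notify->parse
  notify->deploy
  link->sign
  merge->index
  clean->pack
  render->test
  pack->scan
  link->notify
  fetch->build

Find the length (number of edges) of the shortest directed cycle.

For each vertex v, BFS finds the shortest path from v back to v.
The shortest such closed walk is link → notify → deploy → render → test → link, length 5.

5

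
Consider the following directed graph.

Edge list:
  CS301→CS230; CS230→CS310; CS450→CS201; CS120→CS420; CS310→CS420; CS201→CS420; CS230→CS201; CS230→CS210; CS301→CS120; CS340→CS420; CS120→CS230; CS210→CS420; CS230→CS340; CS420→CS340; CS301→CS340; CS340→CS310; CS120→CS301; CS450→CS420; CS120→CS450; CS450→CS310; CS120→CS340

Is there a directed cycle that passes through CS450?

CS450 lies on a cycle iff there is a path from CS450 back to itself.
Exploring from CS450, it never reaches itself; equivalently, its strongly connected component is a singleton.

No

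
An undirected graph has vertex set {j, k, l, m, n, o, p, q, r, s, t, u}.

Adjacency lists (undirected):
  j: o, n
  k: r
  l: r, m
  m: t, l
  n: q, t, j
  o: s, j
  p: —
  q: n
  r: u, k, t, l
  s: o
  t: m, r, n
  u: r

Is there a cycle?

Yes

DFS, tracking each vertex's parent; an edge to a visited non-parent vertex closes a cycle.
Start from o:
visit o (parent –)
  visit s (parent o)
    s–o: parent, skip
  visit j (parent o)
    j–o: parent, skip
    visit n (parent j)
      visit q (parent n)
        q–n: parent, skip
      visit t (parent n)
        visit m (parent t)
          m–t: parent, skip
          visit l (parent m)
            visit r (parent l)
              visit u (parent r)
                u–r: parent, skip
              visit k (parent r)
                k–r: parent, skip
              r–t: t visited and ≠ parent → cycle
Cycle: t – m – l – r – t.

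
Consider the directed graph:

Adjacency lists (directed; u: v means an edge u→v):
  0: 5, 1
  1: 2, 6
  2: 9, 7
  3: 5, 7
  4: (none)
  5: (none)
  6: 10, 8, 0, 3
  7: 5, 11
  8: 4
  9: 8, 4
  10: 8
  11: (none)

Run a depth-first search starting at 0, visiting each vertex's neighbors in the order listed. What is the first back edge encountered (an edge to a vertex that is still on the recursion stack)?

6→0

DFS from 0 (visiting each vertex's neighbors in the order listed); mark gray on enter, black on exit:
0 gray
  5 gray
  5 black
  1 gray
    2 gray
      9 gray
        8 gray
          4 gray
          4 black
        8 black
        9→4: 4 black — skip
      9 black
      7 gray
        7→5: 5 black — skip
        11 gray
        11 black
      7 black
    2 black
    6 gray
      10 gray
        10→8: 8 black — skip
      10 black
      6→8: 8 black — skip
      6→0: 0 is gray → back edge
First back edge: 6 → 0.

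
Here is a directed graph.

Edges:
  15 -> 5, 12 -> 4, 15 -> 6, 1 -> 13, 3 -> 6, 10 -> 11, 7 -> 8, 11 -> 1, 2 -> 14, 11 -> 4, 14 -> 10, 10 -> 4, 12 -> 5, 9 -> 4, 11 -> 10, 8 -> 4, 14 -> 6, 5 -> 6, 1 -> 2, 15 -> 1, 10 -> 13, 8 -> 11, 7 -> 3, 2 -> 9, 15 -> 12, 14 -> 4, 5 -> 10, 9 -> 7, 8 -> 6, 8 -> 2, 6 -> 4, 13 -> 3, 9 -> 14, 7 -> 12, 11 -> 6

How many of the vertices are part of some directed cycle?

10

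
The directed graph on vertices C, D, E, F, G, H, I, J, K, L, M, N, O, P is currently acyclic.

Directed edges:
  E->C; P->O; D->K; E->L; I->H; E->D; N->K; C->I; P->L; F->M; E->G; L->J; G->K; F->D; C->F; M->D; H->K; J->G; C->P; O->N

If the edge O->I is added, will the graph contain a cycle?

No

Adding O→I creates a cycle iff I can already reach O.
Explore from I: no path reaches O. The graph stays acyclic.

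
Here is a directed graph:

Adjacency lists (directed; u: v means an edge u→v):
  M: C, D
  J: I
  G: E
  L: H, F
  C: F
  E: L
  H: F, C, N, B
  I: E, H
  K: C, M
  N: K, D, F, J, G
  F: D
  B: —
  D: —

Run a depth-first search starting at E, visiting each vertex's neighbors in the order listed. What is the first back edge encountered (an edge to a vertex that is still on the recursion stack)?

I->E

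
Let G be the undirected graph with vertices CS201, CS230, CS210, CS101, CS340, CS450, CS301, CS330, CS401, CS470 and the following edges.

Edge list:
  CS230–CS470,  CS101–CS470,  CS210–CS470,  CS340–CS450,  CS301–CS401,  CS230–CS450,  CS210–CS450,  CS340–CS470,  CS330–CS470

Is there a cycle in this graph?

DFS, tracking each vertex's parent; an edge to a visited non-parent vertex closes a cycle.
Start from CS401:
visit CS401 (parent –)
  visit CS301 (parent CS401)
    CS301–CS401: parent, skip
visit CS201 (parent –)
visit CS230 (parent –)
  visit CS470 (parent CS230)
    visit CS340 (parent CS470)
      visit CS450 (parent CS340)
        visit CS210 (parent CS450)
          CS210–CS470: CS470 visited and ≠ parent → cycle
Cycle: CS470 – CS340 – CS450 – CS210 – CS470.

Yes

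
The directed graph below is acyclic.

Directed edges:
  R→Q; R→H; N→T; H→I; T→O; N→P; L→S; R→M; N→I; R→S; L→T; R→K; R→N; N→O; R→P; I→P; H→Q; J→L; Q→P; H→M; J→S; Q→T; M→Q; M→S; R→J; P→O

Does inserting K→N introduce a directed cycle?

No

Adding K→N creates a cycle iff N can already reach K.
Explore from N: no path reaches K. The graph stays acyclic.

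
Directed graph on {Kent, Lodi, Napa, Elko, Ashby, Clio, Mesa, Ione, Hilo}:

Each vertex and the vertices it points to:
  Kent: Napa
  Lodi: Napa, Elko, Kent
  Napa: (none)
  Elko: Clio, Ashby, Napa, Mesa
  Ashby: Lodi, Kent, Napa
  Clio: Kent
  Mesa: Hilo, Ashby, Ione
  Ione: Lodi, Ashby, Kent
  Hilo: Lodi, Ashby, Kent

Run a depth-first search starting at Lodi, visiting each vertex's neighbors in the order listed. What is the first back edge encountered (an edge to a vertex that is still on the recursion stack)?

Ashby→Lodi

DFS from Lodi (visiting each vertex's neighbors in the order listed); mark gray on enter, black on exit:
Lodi gray
  Napa gray
  Napa black
  Elko gray
    Clio gray
      Kent gray
        Kent→Napa: Napa black — skip
      Kent black
    Clio black
    Ashby gray
      Ashby→Lodi: Lodi is gray → back edge
First back edge: Ashby → Lodi.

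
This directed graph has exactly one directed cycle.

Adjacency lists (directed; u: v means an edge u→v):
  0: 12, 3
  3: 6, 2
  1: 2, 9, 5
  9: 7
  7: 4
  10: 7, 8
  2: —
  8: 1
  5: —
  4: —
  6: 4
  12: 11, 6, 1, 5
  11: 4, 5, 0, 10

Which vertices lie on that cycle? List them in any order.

0, 11, 12

DFS with gray/black marking from 11:
11 gray
  4 gray
  4 black
  5 gray
  5 black
  0 gray
    12 gray
      12→11: 11 is gray → back edge
Back edge closes the cycle 11 → 0 → 12 → 11; its vertices are {0, 11, 12}.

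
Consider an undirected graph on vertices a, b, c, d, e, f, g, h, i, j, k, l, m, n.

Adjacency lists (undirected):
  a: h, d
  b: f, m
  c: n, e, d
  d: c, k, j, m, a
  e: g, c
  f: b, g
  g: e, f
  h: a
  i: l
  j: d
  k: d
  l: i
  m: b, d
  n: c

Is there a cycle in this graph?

Yes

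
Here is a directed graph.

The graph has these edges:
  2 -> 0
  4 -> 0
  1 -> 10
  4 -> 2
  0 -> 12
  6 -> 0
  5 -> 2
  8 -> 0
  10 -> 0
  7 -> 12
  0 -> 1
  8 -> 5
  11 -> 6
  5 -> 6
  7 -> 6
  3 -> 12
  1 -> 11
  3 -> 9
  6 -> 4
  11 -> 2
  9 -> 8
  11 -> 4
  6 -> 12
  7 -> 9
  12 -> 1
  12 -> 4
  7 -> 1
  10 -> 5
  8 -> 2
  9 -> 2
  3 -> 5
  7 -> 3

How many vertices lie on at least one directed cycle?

9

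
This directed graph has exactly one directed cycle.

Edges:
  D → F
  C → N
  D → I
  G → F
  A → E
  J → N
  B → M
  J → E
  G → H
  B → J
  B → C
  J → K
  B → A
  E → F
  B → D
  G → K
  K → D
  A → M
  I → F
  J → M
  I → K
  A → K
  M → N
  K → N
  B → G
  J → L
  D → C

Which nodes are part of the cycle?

DFS with gray/black marking from D:
D gray
  F gray
  F black
  I gray
    I→F: F black — skip
    K gray
      K→D: D is gray → back edge
Back edge closes the cycle D → I → K → D; its vertices are {D, I, K}.

D, I, K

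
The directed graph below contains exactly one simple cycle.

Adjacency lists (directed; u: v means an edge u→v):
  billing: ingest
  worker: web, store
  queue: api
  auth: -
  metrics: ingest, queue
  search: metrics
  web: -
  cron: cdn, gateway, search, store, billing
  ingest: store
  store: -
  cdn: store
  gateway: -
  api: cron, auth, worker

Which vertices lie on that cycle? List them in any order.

DFS with gray/black marking from api:
api gray
  cron gray
    cdn gray
      store gray
      store black
    cdn black
    gateway gray
    gateway black
    search gray
      metrics gray
        ingest gray
          ingest→store: store black — skip
        ingest black
        queue gray
          queue→api: api is gray → back edge
Back edge closes the cycle api → cron → search → metrics → queue → api; its vertices are {api, cron, queue, search, metrics}.

api, cron, queue, search, metrics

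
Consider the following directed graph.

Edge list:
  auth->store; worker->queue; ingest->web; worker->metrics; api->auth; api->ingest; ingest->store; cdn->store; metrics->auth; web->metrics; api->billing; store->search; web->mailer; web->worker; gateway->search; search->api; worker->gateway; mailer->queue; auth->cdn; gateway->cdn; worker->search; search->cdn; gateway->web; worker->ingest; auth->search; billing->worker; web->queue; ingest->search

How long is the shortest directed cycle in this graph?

3

For each vertex v, BFS finds the shortest path from v back to v.
The shortest such closed walk is api → auth → search → api, length 3.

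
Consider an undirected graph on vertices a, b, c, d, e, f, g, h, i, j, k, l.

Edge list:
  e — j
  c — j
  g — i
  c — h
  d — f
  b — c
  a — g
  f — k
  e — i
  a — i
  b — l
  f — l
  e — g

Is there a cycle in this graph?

Yes

DFS, tracking each vertex's parent; an edge to a visited non-parent vertex closes a cycle.
Start from c:
visit c (parent –)
  visit h (parent c)
    h–c: parent, skip
  visit b (parent c)
    visit l (parent b)
      l–b: parent, skip
      visit f (parent l)
        visit k (parent f)
          k–f: parent, skip
        visit d (parent f)
          d–f: parent, skip
        f–l: parent, skip
    b–c: parent, skip
  visit j (parent c)
    j–c: parent, skip
    visit e (parent j)
      e–j: parent, skip
      visit g (parent e)
        visit a (parent g)
          a–g: parent, skip
          visit i (parent a)
            i–g: g visited and ≠ parent → cycle
Cycle: g – a – i – g.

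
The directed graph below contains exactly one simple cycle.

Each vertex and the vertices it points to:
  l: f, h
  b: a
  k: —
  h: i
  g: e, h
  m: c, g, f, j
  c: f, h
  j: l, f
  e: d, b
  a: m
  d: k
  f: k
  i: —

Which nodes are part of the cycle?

a, b, e, g, m

DFS with gray/black marking from m:
m gray
  c gray
    f gray
      k gray
      k black
    f black
    h gray
      i gray
      i black
    h black
  c black
  g gray
    e gray
      d gray
        d→k: k black — skip
      d black
      b gray
        a gray
          a→m: m is gray → back edge
Back edge closes the cycle m → g → e → b → a → m; its vertices are {a, b, e, g, m}.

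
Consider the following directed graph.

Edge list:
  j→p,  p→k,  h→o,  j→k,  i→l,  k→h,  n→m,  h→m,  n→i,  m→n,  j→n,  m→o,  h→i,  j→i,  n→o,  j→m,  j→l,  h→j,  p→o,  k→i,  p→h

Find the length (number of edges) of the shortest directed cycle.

2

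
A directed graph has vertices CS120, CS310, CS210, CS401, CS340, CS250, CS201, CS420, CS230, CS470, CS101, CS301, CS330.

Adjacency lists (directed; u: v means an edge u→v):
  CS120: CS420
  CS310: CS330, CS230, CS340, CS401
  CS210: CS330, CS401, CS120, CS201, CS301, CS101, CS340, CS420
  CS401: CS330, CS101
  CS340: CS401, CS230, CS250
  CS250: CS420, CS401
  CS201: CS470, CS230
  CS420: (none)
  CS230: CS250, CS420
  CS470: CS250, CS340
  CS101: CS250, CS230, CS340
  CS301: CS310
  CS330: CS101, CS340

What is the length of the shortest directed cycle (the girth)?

For each vertex v, BFS finds the shortest path from v back to v.
The shortest such closed walk is CS401 → CS101 → CS250 → CS401, length 3.

3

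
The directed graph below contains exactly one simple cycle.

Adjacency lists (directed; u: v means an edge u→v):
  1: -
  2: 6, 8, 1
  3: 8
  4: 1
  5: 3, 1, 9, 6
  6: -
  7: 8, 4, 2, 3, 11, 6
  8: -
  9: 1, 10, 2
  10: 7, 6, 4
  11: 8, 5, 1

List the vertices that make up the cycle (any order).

DFS with gray/black marking from 9:
9 gray
  1 gray
  1 black
  10 gray
    7 gray
      8 gray
      8 black
      4 gray
        4→1: 1 black — skip
      4 black
      2 gray
        6 gray
        6 black
        2→8: 8 black — skip
        2→1: 1 black — skip
      2 black
      3 gray
        3→8: 8 black — skip
      3 black
      11 gray
        11→8: 8 black — skip
        5 gray
          5→3: 3 black — skip
          5→1: 1 black — skip
          5→9: 9 is gray → back edge
Back edge closes the cycle 9 → 10 → 7 → 11 → 5 → 9; its vertices are {5, 7, 9, 10, 11}.

5, 7, 9, 10, 11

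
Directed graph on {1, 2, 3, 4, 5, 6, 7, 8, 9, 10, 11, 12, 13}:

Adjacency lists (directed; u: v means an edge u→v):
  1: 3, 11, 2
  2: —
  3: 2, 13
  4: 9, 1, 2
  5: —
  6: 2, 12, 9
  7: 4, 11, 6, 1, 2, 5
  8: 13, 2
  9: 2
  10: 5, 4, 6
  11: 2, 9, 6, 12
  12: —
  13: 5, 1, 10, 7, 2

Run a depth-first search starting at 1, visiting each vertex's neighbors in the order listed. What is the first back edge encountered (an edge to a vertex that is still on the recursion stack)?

DFS from 1 (visiting each vertex's neighbors in the order listed); mark gray on enter, black on exit:
1 gray
  3 gray
    2 gray
    2 black
    13 gray
      5 gray
      5 black
      13→1: 1 is gray → back edge
First back edge: 13 → 1.

13->1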